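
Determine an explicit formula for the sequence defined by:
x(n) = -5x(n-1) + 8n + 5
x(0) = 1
First-order linear with linear forcing.
Homogeneous solution: x_h(n) = A·(-5)^n.
Try particular x_p(n) = pn + q. Substituting:
  pn + q = -5(p(n-1) + q) + 8n + 5.
Matching the n-coefficient: p = -5p + 8 ⇒ p = \frac{4}{3}.
Matching constants: q = 5p - 5q + 5 ⇒ q = \frac{35}{18}.
General: x(n) = A·(-5)^n + \frac{4 n}{3} + \frac{35}{18}.
Apply x(0) = 1: A + \frac{35}{18} = 1 ⇒ A = - \frac{17}{18}.
So x(n) = - \frac{17 \left(-5\right)^{n}}{18} + \frac{4 n}{3} + \frac{35}{18}.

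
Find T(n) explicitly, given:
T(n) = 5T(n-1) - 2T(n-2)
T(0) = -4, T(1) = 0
Characteristic equation: x² - 5x + 2 = 0.
Discriminant Δ = (5)² + 4·(-2) = 17.
Roots r₁,₂ = (5 ± √17)/2, so r₁ = \frac{\sqrt{17}}{2} + \frac{5}{2}, r₂ = \frac{5}{2} - \frac{\sqrt{17}}{2}.
General solution: T(n) = A·r₁^n + B·r₂^n.
From the initial conditions, A + B = -4 and r₁A + r₂B = 0.
Since r₁ - r₂ = √17: A = (0 - (-4)r₂)/√17 = -2 + \frac{10 \sqrt{17}}{17}, and B = -4 - A = - \frac{10 \sqrt{17}}{17} - 2.
So T(n) = \left(-2 + \frac{10 \sqrt{17}}{17}\right)\left(\frac{\sqrt{17}}{2} + \frac{5}{2}\right)^n + \left(- \frac{10 \sqrt{17}}{17} - 2\right)\left(\frac{5}{2} - \frac{\sqrt{17}}{2}\right)^n.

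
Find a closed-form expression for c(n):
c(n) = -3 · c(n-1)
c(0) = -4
Pure geometric recurrence with ratio -3.
By induction c(n) = c(0) · (-3)^n = - 4 \left(-3\right)^{n}.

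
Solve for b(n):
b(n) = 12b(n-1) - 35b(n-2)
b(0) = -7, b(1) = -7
Characteristic equation: x² - 12x + 35 = 0, which factors as (x - (7))(x - (5)) = 0.
Roots r₁ = 7, r₂ = 5 (distinct).
General solution: b(n) = A·(7)^n + B·(5)^n.
From b(0) = -7: A + B = -7.
From b(1) = -7: 7A + 5B = -7.
Solving: A = 14, B = -21.
So b(n) = - 21 \cdot 5^{n} + 14 \cdot 7^{n}.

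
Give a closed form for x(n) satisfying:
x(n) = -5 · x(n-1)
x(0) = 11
Pure geometric recurrence with ratio -5.
By induction x(n) = x(0) · (-5)^n = 11 \left(-5\right)^{n}.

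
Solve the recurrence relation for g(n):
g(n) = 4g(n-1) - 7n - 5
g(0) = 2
First-order linear with linear forcing.
Homogeneous solution: g_h(n) = A·(4)^n.
Try particular g_p(n) = pn + q. Substituting:
  pn + q = 4(p(n-1) + q) - 7n - 5.
Matching the n-coefficient: p = 4p - 7 ⇒ p = \frac{7}{3}.
Matching constants: q = -4p + 4q - 5 ⇒ q = \frac{43}{9}.
General: g(n) = A·(4)^n + \frac{7 n}{3} + \frac{43}{9}.
Apply g(0) = 2: A + \frac{43}{9} = 2 ⇒ A = - \frac{25}{9}.
So g(n) = - \frac{25 \cdot 4^{n}}{9} + \frac{7 n}{3} + \frac{43}{9}.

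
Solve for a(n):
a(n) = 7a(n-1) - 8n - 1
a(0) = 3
First-order linear with linear forcing.
Homogeneous solution: a_h(n) = A·(7)^n.
Try particular a_p(n) = pn + q. Substituting:
  pn + q = 7(p(n-1) + q) - 8n - 1.
Matching the n-coefficient: p = 7p - 8 ⇒ p = \frac{4}{3}.
Matching constants: q = -7p + 7q - 1 ⇒ q = \frac{31}{18}.
General: a(n) = A·(7)^n + \frac{4 n}{3} + \frac{31}{18}.
Apply a(0) = 3: A + \frac{31}{18} = 3 ⇒ A = \frac{23}{18}.
So a(n) = \frac{23 \cdot 7^{n}}{18} + \frac{4 n}{3} + \frac{31}{18}.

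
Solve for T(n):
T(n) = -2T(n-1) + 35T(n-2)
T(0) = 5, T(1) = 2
Characteristic equation: x² + 2x - 35 = 0, which factors as (x - (5))(x - (-7)) = 0.
Roots r₁ = 5, r₂ = -7 (distinct).
General solution: T(n) = A·(5)^n + B·(-7)^n.
From T(0) = 5: A + B = 5.
From T(1) = 2: 5A - 7B = 2.
Solving: A = \frac{37}{12}, B = \frac{23}{12}.
So T(n) = \frac{23 \left(-7\right)^{n}}{12} + \frac{37 \cdot 5^{n}}{12}.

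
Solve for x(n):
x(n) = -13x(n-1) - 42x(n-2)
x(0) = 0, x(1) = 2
Characteristic equation: x² + 13x + 42 = 0, which factors as (x - (-7))(x - (-6)) = 0.
Roots r₁ = -7, r₂ = -6 (distinct).
General solution: x(n) = A·(-7)^n + B·(-6)^n.
From x(0) = 0: A + B = 0.
From x(1) = 2: -7A - 6B = 2.
Solving: A = -2, B = 2.
So x(n) = 2 \left(-6\right)^{n} - 2 \left(-7\right)^{n}.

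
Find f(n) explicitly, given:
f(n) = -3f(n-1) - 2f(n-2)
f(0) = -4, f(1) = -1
Characteristic equation: x² + 3x + 2 = 0, which factors as (x - (-2))(x - (-1)) = 0.
Roots r₁ = -2, r₂ = -1 (distinct).
General solution: f(n) = A·(-2)^n + B·(-1)^n.
From f(0) = -4: A + B = -4.
From f(1) = -1: -2A - B = -1.
Solving: A = 5, B = -9.
So f(n) = - 9 \left(-1\right)^{n} + 5 \left(-2\right)^{n}.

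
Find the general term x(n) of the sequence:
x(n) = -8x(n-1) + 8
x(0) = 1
First-order linear non-homogeneous.
Homogeneous solution: x_h(n) = A·(-8)^n.
Try constant particular solution x_p = K: K = -8K + 8 ⇒ K = \frac{8}{9}.
General: x(n) = A·(-8)^n + \frac{8}{9}.
Apply x(0) = 1: A + \frac{8}{9} = 1 ⇒ A = \frac{1}{9}.
So x(n) = \frac{\left(-8\right)^{n}}{9} + \frac{8}{9}.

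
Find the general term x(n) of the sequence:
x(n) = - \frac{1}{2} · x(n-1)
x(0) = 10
Pure geometric recurrence with ratio - \frac{1}{2}.
By induction x(n) = x(0) · (- \frac{1}{2})^n = 10 \left(- \frac{1}{2}\right)^{n}.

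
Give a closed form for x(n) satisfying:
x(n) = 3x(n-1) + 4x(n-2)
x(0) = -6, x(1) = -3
Characteristic equation: x² - 3x - 4 = 0, which factors as (x - (4))(x - (-1)) = 0.
Roots r₁ = 4, r₂ = -1 (distinct).
General solution: x(n) = A·(4)^n + B·(-1)^n.
From x(0) = -6: A + B = -6.
From x(1) = -3: 4A - B = -3.
Solving: A = - \frac{9}{5}, B = - \frac{21}{5}.
So x(n) = - \frac{21 \left(-1\right)^{n}}{5} - \frac{9 \cdot 4^{n}}{5}.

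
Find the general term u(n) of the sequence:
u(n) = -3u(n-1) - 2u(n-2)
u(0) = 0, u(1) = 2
Characteristic equation: x² + 3x + 2 = 0, which factors as (x - (-2))(x - (-1)) = 0.
Roots r₁ = -2, r₂ = -1 (distinct).
General solution: u(n) = A·(-2)^n + B·(-1)^n.
From u(0) = 0: A + B = 0.
From u(1) = 2: -2A - B = 2.
Solving: A = -2, B = 2.
So u(n) = 2 \left(-1\right)^{n} - 2 \left(-2\right)^{n}.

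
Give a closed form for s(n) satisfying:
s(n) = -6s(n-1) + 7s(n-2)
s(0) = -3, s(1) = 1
Characteristic equation: x² + 6x - 7 = 0, which factors as (x - (1))(x - (-7)) = 0.
Roots r₁ = 1, r₂ = -7 (distinct).
General solution: s(n) = A·(1)^n + B·(-7)^n.
From s(0) = -3: A + B = -3.
From s(1) = 1: A - 7B = 1.
Solving: A = - \frac{5}{2}, B = - \frac{1}{2}.
So s(n) = - \frac{\left(-7\right)^{n}}{2} - \frac{5}{2}.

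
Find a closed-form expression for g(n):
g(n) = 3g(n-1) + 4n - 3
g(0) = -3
First-order linear with linear forcing.
Homogeneous solution: g_h(n) = A·(3)^n.
Try particular g_p(n) = pn + q. Substituting:
  pn + q = 3(p(n-1) + q) + 4n - 3.
Matching the n-coefficient: p = 3p + 4 ⇒ p = -2.
Matching constants: q = -3p + 3q - 3 ⇒ q = - \frac{3}{2}.
General: g(n) = A·(3)^n - 2 n - \frac{3}{2}.
Apply g(0) = -3: A - \frac{3}{2} = -3 ⇒ A = - \frac{3}{2}.
So g(n) = - \frac{3 \cdot 3^{n}}{2} - 2 n - \frac{3}{2}.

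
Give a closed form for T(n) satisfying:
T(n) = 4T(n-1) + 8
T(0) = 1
First-order linear non-homogeneous.
Homogeneous solution: T_h(n) = A·(4)^n.
Try constant particular solution T_p = K: K = 4K + 8 ⇒ K = - \frac{8}{3}.
General: T(n) = A·(4)^n - \frac{8}{3}.
Apply T(0) = 1: A - \frac{8}{3} = 1 ⇒ A = \frac{11}{3}.
So T(n) = \frac{11 \cdot 4^{n}}{3} - \frac{8}{3}.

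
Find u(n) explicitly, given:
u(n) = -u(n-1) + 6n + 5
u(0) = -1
First-order linear with linear forcing.
Homogeneous solution: u_h(n) = A·(-1)^n.
Try particular u_p(n) = pn + q. Substituting:
  pn + q = -(p(n-1) + q) + 6n + 5.
Matching the n-coefficient: p = -p + 6 ⇒ p = 3.
Matching constants: q = p - q + 5 ⇒ q = 4.
General: u(n) = A·(-1)^n + 3 n + 4.
Apply u(0) = -1: A + 4 = -1 ⇒ A = -5.
So u(n) = - 5 \left(-1\right)^{n} + 3 n + 4.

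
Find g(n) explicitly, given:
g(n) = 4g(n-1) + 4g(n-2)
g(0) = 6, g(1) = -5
Characteristic equation: x² - 4x - 4 = 0.
Discriminant Δ = (4)² + 4·(4) = 32.
Roots r₁,₂ = (4 ± √32)/2, so r₁ = 2 + 2 \sqrt{2}, r₂ = 2 - 2 \sqrt{2}.
General solution: g(n) = A·r₁^n + B·r₂^n.
From the initial conditions, A + B = 6 and r₁A + r₂B = -5.
Since r₁ - r₂ = √32: A = (-5 - (6)r₂)/√32 = 3 - \frac{17 \sqrt{2}}{8}, and B = 6 - A = 3 + \frac{17 \sqrt{2}}{8}.
So g(n) = \left(3 - \frac{17 \sqrt{2}}{8}\right)\left(2 + 2 \sqrt{2}\right)^n + \left(3 + \frac{17 \sqrt{2}}{8}\right)\left(2 - 2 \sqrt{2}\right)^n.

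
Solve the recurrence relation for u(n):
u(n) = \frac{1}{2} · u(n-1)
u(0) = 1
Pure geometric recurrence with ratio \frac{1}{2}.
By induction u(n) = u(0) · (\frac{1}{2})^n = \left(\frac{1}{2}\right)^{n}.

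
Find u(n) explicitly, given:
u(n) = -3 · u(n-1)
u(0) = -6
Pure geometric recurrence with ratio -3.
By induction u(n) = u(0) · (-3)^n = - 6 \left(-3\right)^{n}.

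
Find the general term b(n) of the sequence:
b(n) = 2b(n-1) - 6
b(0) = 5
First-order linear non-homogeneous.
Homogeneous solution: b_h(n) = A·(2)^n.
Try constant particular solution b_p = K: K = 2K - 6 ⇒ K = 6.
General: b(n) = A·(2)^n + 6.
Apply b(0) = 5: A + 6 = 5 ⇒ A = -1.
So b(n) = 6 - 2^{n}.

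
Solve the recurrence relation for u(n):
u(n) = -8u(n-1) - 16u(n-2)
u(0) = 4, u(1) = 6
Characteristic equation: x² + 8x + 16 = 0, which is (x - (-4))².
Repeated root r = -4.
General solution: u(n) = (A + Bn)·(-4)^n.
From u(0) = 4: A = 4.
From u(1) = 6: (A + B)·(-4) = 6 ⇒ B = - \frac{11}{2}.
So u(n) = \left(4 - \frac{11 n}{2}\right) \cdot (-4)^n.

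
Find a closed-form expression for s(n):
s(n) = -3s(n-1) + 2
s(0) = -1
First-order linear non-homogeneous.
Homogeneous solution: s_h(n) = A·(-3)^n.
Try constant particular solution s_p = K: K = -3K + 2 ⇒ K = \frac{1}{2}.
General: s(n) = A·(-3)^n + \frac{1}{2}.
Apply s(0) = -1: A + \frac{1}{2} = -1 ⇒ A = - \frac{3}{2}.
So s(n) = \frac{1}{2} - \frac{3 \left(-3\right)^{n}}{2}.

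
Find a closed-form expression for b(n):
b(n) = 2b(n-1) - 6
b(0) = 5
First-order linear non-homogeneous.
Homogeneous solution: b_h(n) = A·(2)^n.
Try constant particular solution b_p = K: K = 2K - 6 ⇒ K = 6.
General: b(n) = A·(2)^n + 6.
Apply b(0) = 5: A + 6 = 5 ⇒ A = -1.
So b(n) = 6 - 2^{n}.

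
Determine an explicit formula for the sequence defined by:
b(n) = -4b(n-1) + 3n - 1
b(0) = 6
First-order linear with linear forcing.
Homogeneous solution: b_h(n) = A·(-4)^n.
Try particular b_p(n) = pn + q. Substituting:
  pn + q = -4(p(n-1) + q) + 3n - 1.
Matching the n-coefficient: p = -4p + 3 ⇒ p = \frac{3}{5}.
Matching constants: q = 4p - 4q - 1 ⇒ q = \frac{7}{25}.
General: b(n) = A·(-4)^n + \frac{3 n}{5} + \frac{7}{25}.
Apply b(0) = 6: A + \frac{7}{25} = 6 ⇒ A = \frac{143}{25}.
So b(n) = \frac{143 \left(-4\right)^{n}}{25} + \frac{3 n}{5} + \frac{7}{25}.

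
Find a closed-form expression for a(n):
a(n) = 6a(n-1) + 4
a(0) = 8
First-order linear non-homogeneous.
Homogeneous solution: a_h(n) = A·(6)^n.
Try constant particular solution a_p = K: K = 6K + 4 ⇒ K = - \frac{4}{5}.
General: a(n) = A·(6)^n - \frac{4}{5}.
Apply a(0) = 8: A - \frac{4}{5} = 8 ⇒ A = \frac{44}{5}.
So a(n) = \frac{44 \cdot 6^{n}}{5} - \frac{4}{5}.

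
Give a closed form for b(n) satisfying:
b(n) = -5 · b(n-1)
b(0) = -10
Pure geometric recurrence with ratio -5.
By induction b(n) = b(0) · (-5)^n = - 10 \left(-5\right)^{n}.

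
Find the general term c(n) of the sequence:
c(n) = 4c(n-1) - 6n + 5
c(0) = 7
First-order linear with linear forcing.
Homogeneous solution: c_h(n) = A·(4)^n.
Try particular c_p(n) = pn + q. Substituting:
  pn + q = 4(p(n-1) + q) - 6n + 5.
Matching the n-coefficient: p = 4p - 6 ⇒ p = 2.
Matching constants: q = -4p + 4q + 5 ⇒ q = 1.
General: c(n) = A·(4)^n + 2 n + 1.
Apply c(0) = 7: A + 1 = 7 ⇒ A = 6.
So c(n) = 6 \cdot 4^{n} + 2 n + 1.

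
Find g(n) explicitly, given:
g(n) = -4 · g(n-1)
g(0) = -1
Pure geometric recurrence with ratio -4.
By induction g(n) = g(0) · (-4)^n = - \left(-4\right)^{n}.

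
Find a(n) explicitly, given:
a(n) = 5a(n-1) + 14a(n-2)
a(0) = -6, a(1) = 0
Characteristic equation: x² - 5x - 14 = 0, which factors as (x - (7))(x - (-2)) = 0.
Roots r₁ = 7, r₂ = -2 (distinct).
General solution: a(n) = A·(7)^n + B·(-2)^n.
From a(0) = -6: A + B = -6.
From a(1) = 0: 7A - 2B = 0.
Solving: A = - \frac{4}{3}, B = - \frac{14}{3}.
So a(n) = - \frac{14 \left(-2\right)^{n}}{3} - \frac{4 \cdot 7^{n}}{3}.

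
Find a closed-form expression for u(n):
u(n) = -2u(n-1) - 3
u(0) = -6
First-order linear non-homogeneous.
Homogeneous solution: u_h(n) = A·(-2)^n.
Try constant particular solution u_p = K: K = -2K - 3 ⇒ K = -1.
General: u(n) = A·(-2)^n - 1.
Apply u(0) = -6: A - 1 = -6 ⇒ A = -5.
So u(n) = - 5 \left(-2\right)^{n} - 1.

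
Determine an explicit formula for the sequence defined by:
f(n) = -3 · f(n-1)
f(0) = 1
Pure geometric recurrence with ratio -3.
By induction f(n) = f(0) · (-3)^n = \left(-3\right)^{n}.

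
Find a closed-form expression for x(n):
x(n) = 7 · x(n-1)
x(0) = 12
Pure geometric recurrence with ratio 7.
By induction x(n) = x(0) · (7)^n = 12 \cdot 7^{n}.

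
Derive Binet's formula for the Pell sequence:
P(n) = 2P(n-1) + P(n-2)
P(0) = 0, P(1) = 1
This is the Pell sequence.
Characteristic equation: x² - 2x - 1 = 0; roots r₁ = 1 + \sqrt{2}, r₂ = 1 - \sqrt{2}.
General: P(n) = A·r₁^n + B·r₂^n. Solving with P(0)=0, P(1)=1 gives A = \frac{\sqrt{2}}{4}, B = - \frac{\sqrt{2}}{4}.
So P(n) = \frac{\sqrt{2} \left(- \left(1 - \sqrt{2}\right)^{n} + \left(1 + \sqrt{2}\right)^{n}\right)}{4}.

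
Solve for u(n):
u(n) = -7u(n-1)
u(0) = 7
This is a homogeneous first-order recurrence with ratio -7.
By induction u(n) = u(0) · (-7)^n = 7 \left(-7\right)^{n}.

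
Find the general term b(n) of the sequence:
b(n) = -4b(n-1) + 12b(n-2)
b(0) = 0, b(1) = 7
Characteristic equation: x² + 4x - 12 = 0, which factors as (x - (-6))(x - (2)) = 0.
Roots r₁ = -6, r₂ = 2 (distinct).
General solution: b(n) = A·(-6)^n + B·(2)^n.
From b(0) = 0: A + B = 0.
From b(1) = 7: -6A + 2B = 7.
Solving: A = - \frac{7}{8}, B = \frac{7}{8}.
So b(n) = - \frac{7 \left(-6\right)^{n}}{8} + \frac{7 \cdot 2^{n}}{8}.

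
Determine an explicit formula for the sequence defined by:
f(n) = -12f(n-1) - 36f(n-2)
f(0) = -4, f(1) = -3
Characteristic equation: x² + 12x + 36 = 0, which is (x - (-6))².
Repeated root r = -6.
General solution: f(n) = (A + Bn)·(-6)^n.
From f(0) = -4: A = -4.
From f(1) = -3: (A + B)·(-6) = -3 ⇒ B = \frac{9}{2}.
So f(n) = \left(\frac{9 n}{2} - 4\right) \cdot (-6)^n.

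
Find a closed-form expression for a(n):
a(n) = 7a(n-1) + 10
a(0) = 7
First-order linear non-homogeneous.
Homogeneous solution: a_h(n) = A·(7)^n.
Try constant particular solution a_p = K: K = 7K + 10 ⇒ K = - \frac{5}{3}.
General: a(n) = A·(7)^n - \frac{5}{3}.
Apply a(0) = 7: A - \frac{5}{3} = 7 ⇒ A = \frac{26}{3}.
So a(n) = \frac{26 \cdot 7^{n}}{3} - \frac{5}{3}.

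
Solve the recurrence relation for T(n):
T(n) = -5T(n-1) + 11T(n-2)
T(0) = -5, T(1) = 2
Characteristic equation: x² + 5x - 11 = 0.
Discriminant Δ = (-5)² + 4·(11) = 69.
Roots r₁,₂ = (-5 ± √69)/2, so r₁ = - \frac{5}{2} + \frac{\sqrt{69}}{2}, r₂ = - \frac{\sqrt{69}}{2} - \frac{5}{2}.
General solution: T(n) = A·r₁^n + B·r₂^n.
From the initial conditions, A + B = -5 and r₁A + r₂B = 2.
Since r₁ - r₂ = √69: A = (2 - (-5)r₂)/√69 = - \frac{5}{2} - \frac{7 \sqrt{69}}{46}, and B = -5 - A = - \frac{5}{2} + \frac{7 \sqrt{69}}{46}.
So T(n) = \left(- \frac{5}{2} - \frac{7 \sqrt{69}}{46}\right)\left(- \frac{5}{2} + \frac{\sqrt{69}}{2}\right)^n + \left(- \frac{5}{2} + \frac{7 \sqrt{69}}{46}\right)\left(- \frac{\sqrt{69}}{2} - \frac{5}{2}\right)^n.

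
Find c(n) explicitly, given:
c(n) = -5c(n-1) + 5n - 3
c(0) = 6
First-order linear with linear forcing.
Homogeneous solution: c_h(n) = A·(-5)^n.
Try particular c_p(n) = pn + q. Substituting:
  pn + q = -5(p(n-1) + q) + 5n - 3.
Matching the n-coefficient: p = -5p + 5 ⇒ p = \frac{5}{6}.
Matching constants: q = 5p - 5q - 3 ⇒ q = \frac{7}{36}.
General: c(n) = A·(-5)^n + \frac{5 n}{6} + \frac{7}{36}.
Apply c(0) = 6: A + \frac{7}{36} = 6 ⇒ A = \frac{209}{36}.
So c(n) = \frac{209 \left(-5\right)^{n}}{36} + \frac{5 n}{6} + \frac{7}{36}.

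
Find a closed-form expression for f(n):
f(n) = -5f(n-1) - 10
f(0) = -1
First-order linear non-homogeneous.
Homogeneous solution: f_h(n) = A·(-5)^n.
Try constant particular solution f_p = K: K = -5K - 10 ⇒ K = - \frac{5}{3}.
General: f(n) = A·(-5)^n - \frac{5}{3}.
Apply f(0) = -1: A - \frac{5}{3} = -1 ⇒ A = \frac{2}{3}.
So f(n) = \frac{2 \left(-5\right)^{n}}{3} - \frac{5}{3}.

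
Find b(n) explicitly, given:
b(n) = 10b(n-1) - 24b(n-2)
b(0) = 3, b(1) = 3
Characteristic equation: x² - 10x + 24 = 0, which factors as (x - (4))(x - (6)) = 0.
Roots r₁ = 4, r₂ = 6 (distinct).
General solution: b(n) = A·(4)^n + B·(6)^n.
From b(0) = 3: A + B = 3.
From b(1) = 3: 4A + 6B = 3.
Solving: A = \frac{15}{2}, B = - \frac{9}{2}.
So b(n) = \frac{15 \cdot 4^{n}}{2} - \frac{9 \cdot 6^{n}}{2}.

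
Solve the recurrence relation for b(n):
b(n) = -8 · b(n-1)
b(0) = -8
Pure geometric recurrence with ratio -8.
By induction b(n) = b(0) · (-8)^n = - 8 \left(-8\right)^{n}.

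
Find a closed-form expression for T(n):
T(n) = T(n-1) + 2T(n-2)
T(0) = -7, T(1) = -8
Characteristic equation: x² - x - 2 = 0, which factors as (x - (-1))(x - (2)) = 0.
Roots r₁ = -1, r₂ = 2 (distinct).
General solution: T(n) = A·(-1)^n + B·(2)^n.
From T(0) = -7: A + B = -7.
From T(1) = -8: -A + 2B = -8.
Solving: A = -2, B = -5.
So T(n) = - 2 \left(-1\right)^{n} - 5 \cdot 2^{n}.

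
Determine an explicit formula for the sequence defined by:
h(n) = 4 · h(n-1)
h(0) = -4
Pure geometric recurrence with ratio 4.
By induction h(n) = h(0) · (4)^n = - 4 \cdot 4^{n}.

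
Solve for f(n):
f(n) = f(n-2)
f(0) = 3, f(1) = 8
Characteristic equation: x² - 1 = 0, which factors as (x - (1))(x - (-1)) = 0.
Roots r₁ = 1, r₂ = -1 (distinct).
General solution: f(n) = A·(1)^n + B·(-1)^n.
From f(0) = 3: A + B = 3.
From f(1) = 8: A - B = 8.
Solving: A = \frac{11}{2}, B = - \frac{5}{2}.
So f(n) = \frac{11}{2} - \frac{5 \left(-1\right)^{n}}{2}.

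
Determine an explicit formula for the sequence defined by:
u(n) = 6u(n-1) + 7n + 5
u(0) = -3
First-order linear with linear forcing.
Homogeneous solution: u_h(n) = A·(6)^n.
Try particular u_p(n) = pn + q. Substituting:
  pn + q = 6(p(n-1) + q) + 7n + 5.
Matching the n-coefficient: p = 6p + 7 ⇒ p = - \frac{7}{5}.
Matching constants: q = -6p + 6q + 5 ⇒ q = - \frac{67}{25}.
General: u(n) = A·(6)^n - \frac{7 n}{5} - \frac{67}{25}.
Apply u(0) = -3: A - \frac{67}{25} = -3 ⇒ A = - \frac{8}{25}.
So u(n) = - \frac{8 \cdot 6^{n}}{25} - \frac{7 n}{5} - \frac{67}{25}.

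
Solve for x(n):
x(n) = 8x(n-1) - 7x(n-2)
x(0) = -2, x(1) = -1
Characteristic equation: x² - 8x + 7 = 0, which factors as (x - (7))(x - (1)) = 0.
Roots r₁ = 7, r₂ = 1 (distinct).
General solution: x(n) = A·(7)^n + B·(1)^n.
From x(0) = -2: A + B = -2.
From x(1) = -1: 7A + B = -1.
Solving: A = \frac{1}{6}, B = - \frac{13}{6}.
So x(n) = \frac{7^{n}}{6} - \frac{13}{6}.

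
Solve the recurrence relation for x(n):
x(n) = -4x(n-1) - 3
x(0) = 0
First-order linear non-homogeneous.
Homogeneous solution: x_h(n) = A·(-4)^n.
Try constant particular solution x_p = K: K = -4K - 3 ⇒ K = - \frac{3}{5}.
General: x(n) = A·(-4)^n - \frac{3}{5}.
Apply x(0) = 0: A - \frac{3}{5} = 0 ⇒ A = \frac{3}{5}.
So x(n) = \frac{3 \left(-4\right)^{n}}{5} - \frac{3}{5}.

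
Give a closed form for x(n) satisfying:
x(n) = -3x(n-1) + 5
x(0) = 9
First-order linear non-homogeneous.
Homogeneous solution: x_h(n) = A·(-3)^n.
Try constant particular solution x_p = K: K = -3K + 5 ⇒ K = \frac{5}{4}.
General: x(n) = A·(-3)^n + \frac{5}{4}.
Apply x(0) = 9: A + \frac{5}{4} = 9 ⇒ A = \frac{31}{4}.
So x(n) = \frac{31 \left(-3\right)^{n}}{4} + \frac{5}{4}.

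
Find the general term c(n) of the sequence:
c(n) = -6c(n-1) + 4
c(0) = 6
First-order linear non-homogeneous.
Homogeneous solution: c_h(n) = A·(-6)^n.
Try constant particular solution c_p = K: K = -6K + 4 ⇒ K = \frac{4}{7}.
General: c(n) = A·(-6)^n + \frac{4}{7}.
Apply c(0) = 6: A + \frac{4}{7} = 6 ⇒ A = \frac{38}{7}.
So c(n) = \frac{38 \left(-6\right)^{n}}{7} + \frac{4}{7}.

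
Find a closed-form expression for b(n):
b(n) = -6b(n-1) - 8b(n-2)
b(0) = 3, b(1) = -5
Characteristic equation: x² + 6x + 8 = 0, which factors as (x - (-2))(x - (-4)) = 0.
Roots r₁ = -2, r₂ = -4 (distinct).
General solution: b(n) = A·(-2)^n + B·(-4)^n.
From b(0) = 3: A + B = 3.
From b(1) = -5: -2A - 4B = -5.
Solving: A = \frac{7}{2}, B = - \frac{1}{2}.
So b(n) = \frac{7 \left(-2\right)^{n}}{2} - \frac{\left(-4\right)^{n}}{2}.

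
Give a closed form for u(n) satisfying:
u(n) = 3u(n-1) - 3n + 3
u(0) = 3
First-order linear with linear forcing.
Homogeneous solution: u_h(n) = A·(3)^n.
Try particular u_p(n) = pn + q. Substituting:
  pn + q = 3(p(n-1) + q) - 3n + 3.
Matching the n-coefficient: p = 3p - 3 ⇒ p = \frac{3}{2}.
Matching constants: q = -3p + 3q + 3 ⇒ q = \frac{3}{4}.
General: u(n) = A·(3)^n + \frac{3 n}{2} + \frac{3}{4}.
Apply u(0) = 3: A + \frac{3}{4} = 3 ⇒ A = \frac{9}{4}.
So u(n) = \frac{9 \cdot 3^{n}}{4} + \frac{3 n}{2} + \frac{3}{4}.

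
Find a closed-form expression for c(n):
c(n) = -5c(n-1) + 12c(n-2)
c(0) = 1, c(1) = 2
Characteristic equation: x² + 5x - 12 = 0.
Discriminant Δ = (-5)² + 4·(12) = 73.
Roots r₁,₂ = (-5 ± √73)/2, so r₁ = - \frac{5}{2} + \frac{\sqrt{73}}{2}, r₂ = - \frac{\sqrt{73}}{2} - \frac{5}{2}.
General solution: c(n) = A·r₁^n + B·r₂^n.
From the initial conditions, A + B = 1 and r₁A + r₂B = 2.
Since r₁ - r₂ = √73: A = (2 - (1)r₂)/√73 = \frac{1}{2} + \frac{9 \sqrt{73}}{146}, and B = 1 - A = \frac{1}{2} - \frac{9 \sqrt{73}}{146}.
So c(n) = \left(\frac{1}{2} + \frac{9 \sqrt{73}}{146}\right)\left(- \frac{5}{2} + \frac{\sqrt{73}}{2}\right)^n + \left(\frac{1}{2} - \frac{9 \sqrt{73}}{146}\right)\left(- \frac{\sqrt{73}}{2} - \frac{5}{2}\right)^n.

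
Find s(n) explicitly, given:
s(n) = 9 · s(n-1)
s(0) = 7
Pure geometric recurrence with ratio 9.
By induction s(n) = s(0) · (9)^n = 7 \cdot 9^{n}.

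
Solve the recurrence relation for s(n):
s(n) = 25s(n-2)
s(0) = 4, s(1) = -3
Characteristic equation: x² - 25 = 0, which factors as (x - (-5))(x - (5)) = 0.
Roots r₁ = -5, r₂ = 5 (distinct).
General solution: s(n) = A·(-5)^n + B·(5)^n.
From s(0) = 4: A + B = 4.
From s(1) = -3: -5A + 5B = -3.
Solving: A = \frac{23}{10}, B = \frac{17}{10}.
So s(n) = \frac{23 \left(-5\right)^{n}}{10} + \frac{17 \cdot 5^{n}}{10}.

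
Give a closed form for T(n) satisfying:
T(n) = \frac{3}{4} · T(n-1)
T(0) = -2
Pure geometric recurrence with ratio \frac{3}{4}.
By induction T(n) = T(0) · (\frac{3}{4})^n = - 2 \left(\frac{3}{4}\right)^{n}.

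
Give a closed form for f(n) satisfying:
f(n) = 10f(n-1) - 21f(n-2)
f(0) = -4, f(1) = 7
Characteristic equation: x² - 10x + 21 = 0, which factors as (x - (3))(x - (7)) = 0.
Roots r₁ = 3, r₂ = 7 (distinct).
General solution: f(n) = A·(3)^n + B·(7)^n.
From f(0) = -4: A + B = -4.
From f(1) = 7: 3A + 7B = 7.
Solving: A = - \frac{35}{4}, B = \frac{19}{4}.
So f(n) = - \frac{35 \cdot 3^{n}}{4} + \frac{19 \cdot 7^{n}}{4}.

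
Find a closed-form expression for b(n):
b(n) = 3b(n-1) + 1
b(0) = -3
First-order linear non-homogeneous.
Homogeneous solution: b_h(n) = A·(3)^n.
Try constant particular solution b_p = K: K = 3K + 1 ⇒ K = - \frac{1}{2}.
General: b(n) = A·(3)^n - \frac{1}{2}.
Apply b(0) = -3: A - \frac{1}{2} = -3 ⇒ A = - \frac{5}{2}.
So b(n) = - \frac{5 \cdot 3^{n}}{2} - \frac{1}{2}.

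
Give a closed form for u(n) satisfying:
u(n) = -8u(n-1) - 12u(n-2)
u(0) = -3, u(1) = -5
Characteristic equation: x² + 8x + 12 = 0, which factors as (x - (-2))(x - (-6)) = 0.
Roots r₁ = -2, r₂ = -6 (distinct).
General solution: u(n) = A·(-2)^n + B·(-6)^n.
From u(0) = -3: A + B = -3.
From u(1) = -5: -2A - 6B = -5.
Solving: A = - \frac{23}{4}, B = \frac{11}{4}.
So u(n) = - \frac{23 \left(-2\right)^{n}}{4} + \frac{11 \left(-6\right)^{n}}{4}.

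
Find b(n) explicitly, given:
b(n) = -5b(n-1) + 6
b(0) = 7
First-order linear non-homogeneous.
Homogeneous solution: b_h(n) = A·(-5)^n.
Try constant particular solution b_p = K: K = -5K + 6 ⇒ K = 1.
General: b(n) = A·(-5)^n + 1.
Apply b(0) = 7: A + 1 = 7 ⇒ A = 6.
So b(n) = 6 \left(-5\right)^{n} + 1.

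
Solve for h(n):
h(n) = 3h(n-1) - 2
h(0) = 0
First-order linear non-homogeneous.
Homogeneous solution: h_h(n) = A·(3)^n.
Try constant particular solution h_p = K: K = 3K - 2 ⇒ K = 1.
General: h(n) = A·(3)^n + 1.
Apply h(0) = 0: A + 1 = 0 ⇒ A = -1.
So h(n) = 1 - 3^{n}.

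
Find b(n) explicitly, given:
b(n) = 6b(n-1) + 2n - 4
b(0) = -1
First-order linear with linear forcing.
Homogeneous solution: b_h(n) = A·(6)^n.
Try particular b_p(n) = pn + q. Substituting:
  pn + q = 6(p(n-1) + q) + 2n - 4.
Matching the n-coefficient: p = 6p + 2 ⇒ p = - \frac{2}{5}.
Matching constants: q = -6p + 6q - 4 ⇒ q = \frac{8}{25}.
General: b(n) = A·(6)^n - \frac{2 n}{5} + \frac{8}{25}.
Apply b(0) = -1: A + \frac{8}{25} = -1 ⇒ A = - \frac{33}{25}.
So b(n) = - \frac{33 \cdot 6^{n}}{25} - \frac{2 n}{5} + \frac{8}{25}.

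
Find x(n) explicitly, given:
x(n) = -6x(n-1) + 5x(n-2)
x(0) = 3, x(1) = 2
Characteristic equation: x² + 6x - 5 = 0.
Discriminant Δ = (-6)² + 4·(5) = 56.
Roots r₁,₂ = (-6 ± √56)/2, so r₁ = -3 + \sqrt{14}, r₂ = - \sqrt{14} - 3.
General solution: x(n) = A·r₁^n + B·r₂^n.
From the initial conditions, A + B = 3 and r₁A + r₂B = 2.
Since r₁ - r₂ = √56: A = (2 - (3)r₂)/√56 = \frac{11 \sqrt{14}}{28} + \frac{3}{2}, and B = 3 - A = \frac{3}{2} - \frac{11 \sqrt{14}}{28}.
So x(n) = \left(\frac{11 \sqrt{14}}{28} + \frac{3}{2}\right)\left(-3 + \sqrt{14}\right)^n + \left(\frac{3}{2} - \frac{11 \sqrt{14}}{28}\right)\left(- \sqrt{14} - 3\right)^n.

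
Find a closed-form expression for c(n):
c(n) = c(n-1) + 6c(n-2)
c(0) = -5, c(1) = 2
Characteristic equation: x² - x - 6 = 0, which factors as (x - (3))(x - (-2)) = 0.
Roots r₁ = 3, r₂ = -2 (distinct).
General solution: c(n) = A·(3)^n + B·(-2)^n.
From c(0) = -5: A + B = -5.
From c(1) = 2: 3A - 2B = 2.
Solving: A = - \frac{8}{5}, B = - \frac{17}{5}.
So c(n) = - \frac{17 \left(-2\right)^{n}}{5} - \frac{8 \cdot 3^{n}}{5}.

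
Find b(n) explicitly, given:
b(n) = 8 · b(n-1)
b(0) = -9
Pure geometric recurrence with ratio 8.
By induction b(n) = b(0) · (8)^n = - 9 \cdot 8^{n}.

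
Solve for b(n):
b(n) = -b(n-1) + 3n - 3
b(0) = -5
First-order linear with linear forcing.
Homogeneous solution: b_h(n) = A·(-1)^n.
Try particular b_p(n) = pn + q. Substituting:
  pn + q = -(p(n-1) + q) + 3n - 3.
Matching the n-coefficient: p = -p + 3 ⇒ p = \frac{3}{2}.
Matching constants: q = p - q - 3 ⇒ q = - \frac{3}{4}.
General: b(n) = A·(-1)^n + \frac{3 n}{2} - \frac{3}{4}.
Apply b(0) = -5: A - \frac{3}{4} = -5 ⇒ A = - \frac{17}{4}.
So b(n) = - \frac{17 \left(-1\right)^{n}}{4} + \frac{3 n}{2} - \frac{3}{4}.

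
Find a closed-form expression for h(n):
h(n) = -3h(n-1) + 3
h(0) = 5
First-order linear non-homogeneous.
Homogeneous solution: h_h(n) = A·(-3)^n.
Try constant particular solution h_p = K: K = -3K + 3 ⇒ K = \frac{3}{4}.
General: h(n) = A·(-3)^n + \frac{3}{4}.
Apply h(0) = 5: A + \frac{3}{4} = 5 ⇒ A = \frac{17}{4}.
So h(n) = \frac{17 \left(-3\right)^{n}}{4} + \frac{3}{4}.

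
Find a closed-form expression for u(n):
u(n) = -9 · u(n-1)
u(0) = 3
Pure geometric recurrence with ratio -9.
By induction u(n) = u(0) · (-9)^n = 3 \left(-9\right)^{n}.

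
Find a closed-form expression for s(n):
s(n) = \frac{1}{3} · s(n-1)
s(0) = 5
Pure geometric recurrence with ratio \frac{1}{3}.
By induction s(n) = s(0) · (\frac{1}{3})^n = 5 \cdot 3^{- n}.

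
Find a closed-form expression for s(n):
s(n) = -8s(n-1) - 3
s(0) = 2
First-order linear non-homogeneous.
Homogeneous solution: s_h(n) = A·(-8)^n.
Try constant particular solution s_p = K: K = -8K - 3 ⇒ K = - \frac{1}{3}.
General: s(n) = A·(-8)^n - \frac{1}{3}.
Apply s(0) = 2: A - \frac{1}{3} = 2 ⇒ A = \frac{7}{3}.
So s(n) = \frac{7 \left(-8\right)^{n}}{3} - \frac{1}{3}.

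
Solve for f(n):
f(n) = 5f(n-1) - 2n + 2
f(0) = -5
First-order linear with linear forcing.
Homogeneous solution: f_h(n) = A·(5)^n.
Try particular f_p(n) = pn + q. Substituting:
  pn + q = 5(p(n-1) + q) - 2n + 2.
Matching the n-coefficient: p = 5p - 2 ⇒ p = \frac{1}{2}.
Matching constants: q = -5p + 5q + 2 ⇒ q = \frac{1}{8}.
General: f(n) = A·(5)^n + \frac{n}{2} + \frac{1}{8}.
Apply f(0) = -5: A + \frac{1}{8} = -5 ⇒ A = - \frac{41}{8}.
So f(n) = - \frac{41 \cdot 5^{n}}{8} + \frac{n}{2} + \frac{1}{8}.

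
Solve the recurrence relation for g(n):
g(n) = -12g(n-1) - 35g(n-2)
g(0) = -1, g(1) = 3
Characteristic equation: x² + 12x + 35 = 0, which factors as (x - (-5))(x - (-7)) = 0.
Roots r₁ = -5, r₂ = -7 (distinct).
General solution: g(n) = A·(-5)^n + B·(-7)^n.
From g(0) = -1: A + B = -1.
From g(1) = 3: -5A - 7B = 3.
Solving: A = -2, B = 1.
So g(n) = - 2 \left(-5\right)^{n} + \left(-7\right)^{n}.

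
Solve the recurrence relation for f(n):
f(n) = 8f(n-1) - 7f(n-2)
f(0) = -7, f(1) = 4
Characteristic equation: x² - 8x + 7 = 0, which factors as (x - (7))(x - (1)) = 0.
Roots r₁ = 7, r₂ = 1 (distinct).
General solution: f(n) = A·(7)^n + B·(1)^n.
From f(0) = -7: A + B = -7.
From f(1) = 4: 7A + B = 4.
Solving: A = \frac{11}{6}, B = - \frac{53}{6}.
So f(n) = \frac{11 \cdot 7^{n}}{6} - \frac{53}{6}.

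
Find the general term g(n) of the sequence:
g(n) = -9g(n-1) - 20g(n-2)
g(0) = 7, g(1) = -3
Characteristic equation: x² + 9x + 20 = 0, which factors as (x - (-5))(x - (-4)) = 0.
Roots r₁ = -5, r₂ = -4 (distinct).
General solution: g(n) = A·(-5)^n + B·(-4)^n.
From g(0) = 7: A + B = 7.
From g(1) = -3: -5A - 4B = -3.
Solving: A = -25, B = 32.
So g(n) = 32 \left(-4\right)^{n} - 25 \left(-5\right)^{n}.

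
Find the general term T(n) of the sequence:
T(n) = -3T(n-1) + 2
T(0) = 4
First-order linear non-homogeneous.
Homogeneous solution: T_h(n) = A·(-3)^n.
Try constant particular solution T_p = K: K = -3K + 2 ⇒ K = \frac{1}{2}.
General: T(n) = A·(-3)^n + \frac{1}{2}.
Apply T(0) = 4: A + \frac{1}{2} = 4 ⇒ A = \frac{7}{2}.
So T(n) = \frac{7 \left(-3\right)^{n}}{2} + \frac{1}{2}.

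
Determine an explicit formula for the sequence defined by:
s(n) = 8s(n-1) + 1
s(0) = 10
First-order linear non-homogeneous.
Homogeneous solution: s_h(n) = A·(8)^n.
Try constant particular solution s_p = K: K = 8K + 1 ⇒ K = - \frac{1}{7}.
General: s(n) = A·(8)^n - \frac{1}{7}.
Apply s(0) = 10: A - \frac{1}{7} = 10 ⇒ A = \frac{71}{7}.
So s(n) = \frac{71 \cdot 8^{n}}{7} - \frac{1}{7}.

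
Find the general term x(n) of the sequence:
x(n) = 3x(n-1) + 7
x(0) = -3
First-order linear non-homogeneous.
Homogeneous solution: x_h(n) = A·(3)^n.
Try constant particular solution x_p = K: K = 3K + 7 ⇒ K = - \frac{7}{2}.
General: x(n) = A·(3)^n - \frac{7}{2}.
Apply x(0) = -3: A - \frac{7}{2} = -3 ⇒ A = \frac{1}{2}.
So x(n) = \frac{3^{n}}{2} - \frac{7}{2}.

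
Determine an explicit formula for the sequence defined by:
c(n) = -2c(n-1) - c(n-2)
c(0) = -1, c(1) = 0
Characteristic equation: x² + 2x + 1 = 0, which is (x - (-1))².
Repeated root r = -1.
General solution: c(n) = (A + Bn)·(-1)^n.
From c(0) = -1: A = -1.
From c(1) = 0: (A + B)·(-1) = 0 ⇒ B = 1.
So c(n) = \left(n - 1\right) \cdot (-1)^n.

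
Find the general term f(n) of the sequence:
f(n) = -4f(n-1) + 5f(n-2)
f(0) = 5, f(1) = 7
Characteristic equation: x² + 4x - 5 = 0, which factors as (x - (-5))(x - (1)) = 0.
Roots r₁ = -5, r₂ = 1 (distinct).
General solution: f(n) = A·(-5)^n + B·(1)^n.
From f(0) = 5: A + B = 5.
From f(1) = 7: -5A + B = 7.
Solving: A = - \frac{1}{3}, B = \frac{16}{3}.
So f(n) = \frac{16}{3} - \frac{\left(-5\right)^{n}}{3}.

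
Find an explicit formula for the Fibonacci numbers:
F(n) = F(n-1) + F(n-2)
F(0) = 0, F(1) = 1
This is the Fibonacci sequence.
Characteristic equation: x² - x - 1 = 0; roots r₁ = \frac{1}{2} + \frac{\sqrt{5}}{2}, r₂ = \frac{1}{2} - \frac{\sqrt{5}}{2}.
General: F(n) = A·r₁^n + B·r₂^n. Solving with F(0)=0, F(1)=1 gives A = \frac{\sqrt{5}}{5}, B = - \frac{\sqrt{5}}{5}.
So F(n) = \frac{2^{- n} \sqrt{5} \left(- \left(1 - \sqrt{5}\right)^{n} + \left(1 + \sqrt{5}\right)^{n}\right)}{5}.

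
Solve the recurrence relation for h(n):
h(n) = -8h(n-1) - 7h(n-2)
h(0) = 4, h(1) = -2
Characteristic equation: x² + 8x + 7 = 0, which factors as (x - (-1))(x - (-7)) = 0.
Roots r₁ = -1, r₂ = -7 (distinct).
General solution: h(n) = A·(-1)^n + B·(-7)^n.
From h(0) = 4: A + B = 4.
From h(1) = -2: -A - 7B = -2.
Solving: A = \frac{13}{3}, B = - \frac{1}{3}.
So h(n) = \frac{13 \left(-1\right)^{n}}{3} - \frac{\left(-7\right)^{n}}{3}.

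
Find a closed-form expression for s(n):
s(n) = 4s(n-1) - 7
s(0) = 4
First-order linear non-homogeneous.
Homogeneous solution: s_h(n) = A·(4)^n.
Try constant particular solution s_p = K: K = 4K - 7 ⇒ K = \frac{7}{3}.
General: s(n) = A·(4)^n + \frac{7}{3}.
Apply s(0) = 4: A + \frac{7}{3} = 4 ⇒ A = \frac{5}{3}.
So s(n) = \frac{5 \cdot 4^{n}}{3} + \frac{7}{3}.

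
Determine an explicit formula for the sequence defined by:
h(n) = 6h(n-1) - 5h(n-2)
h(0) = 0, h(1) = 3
Characteristic equation: x² - 6x + 5 = 0, which factors as (x - (1))(x - (5)) = 0.
Roots r₁ = 1, r₂ = 5 (distinct).
General solution: h(n) = A·(1)^n + B·(5)^n.
From h(0) = 0: A + B = 0.
From h(1) = 3: A + 5B = 3.
Solving: A = - \frac{3}{4}, B = \frac{3}{4}.
So h(n) = \frac{3 \cdot 5^{n}}{4} - \frac{3}{4}.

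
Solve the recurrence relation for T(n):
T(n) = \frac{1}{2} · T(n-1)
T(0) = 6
Pure geometric recurrence with ratio \frac{1}{2}.
By induction T(n) = T(0) · (\frac{1}{2})^n = 6 \cdot 2^{- n}.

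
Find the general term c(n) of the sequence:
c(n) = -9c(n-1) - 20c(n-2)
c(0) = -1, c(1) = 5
Characteristic equation: x² + 9x + 20 = 0, which factors as (x - (-5))(x - (-4)) = 0.
Roots r₁ = -5, r₂ = -4 (distinct).
General solution: c(n) = A·(-5)^n + B·(-4)^n.
From c(0) = -1: A + B = -1.
From c(1) = 5: -5A - 4B = 5.
Solving: A = -1, B = 0.
So c(n) = - \left(-5\right)^{n}.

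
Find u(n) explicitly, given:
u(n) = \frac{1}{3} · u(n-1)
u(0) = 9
Pure geometric recurrence with ratio \frac{1}{3}.
By induction u(n) = u(0) · (\frac{1}{3})^n = 9 \cdot 3^{- n}.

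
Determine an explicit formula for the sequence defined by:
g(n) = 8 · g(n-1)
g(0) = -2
Pure geometric recurrence with ratio 8.
By induction g(n) = g(0) · (8)^n = - 2 \cdot 8^{n}.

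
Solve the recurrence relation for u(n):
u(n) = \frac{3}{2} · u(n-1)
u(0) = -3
Pure geometric recurrence with ratio \frac{3}{2}.
By induction u(n) = u(0) · (\frac{3}{2})^n = - 3 \left(\frac{3}{2}\right)^{n}.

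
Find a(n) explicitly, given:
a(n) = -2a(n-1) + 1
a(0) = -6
First-order linear non-homogeneous.
Homogeneous solution: a_h(n) = A·(-2)^n.
Try constant particular solution a_p = K: K = -2K + 1 ⇒ K = \frac{1}{3}.
General: a(n) = A·(-2)^n + \frac{1}{3}.
Apply a(0) = -6: A + \frac{1}{3} = -6 ⇒ A = - \frac{19}{3}.
So a(n) = \frac{1}{3} - \frac{19 \left(-2\right)^{n}}{3}.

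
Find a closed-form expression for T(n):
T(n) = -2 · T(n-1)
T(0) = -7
Pure geometric recurrence with ratio -2.
By induction T(n) = T(0) · (-2)^n = - 7 \left(-2\right)^{n}.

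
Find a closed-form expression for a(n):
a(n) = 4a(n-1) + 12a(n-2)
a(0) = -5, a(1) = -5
Characteristic equation: x² - 4x - 12 = 0, which factors as (x - (6))(x - (-2)) = 0.
Roots r₁ = 6, r₂ = -2 (distinct).
General solution: a(n) = A·(6)^n + B·(-2)^n.
From a(0) = -5: A + B = -5.
From a(1) = -5: 6A - 2B = -5.
Solving: A = - \frac{15}{8}, B = - \frac{25}{8}.
So a(n) = - \frac{25 \left(-2\right)^{n}}{8} - \frac{15 \cdot 6^{n}}{8}.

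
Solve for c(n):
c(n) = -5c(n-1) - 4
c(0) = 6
First-order linear non-homogeneous.
Homogeneous solution: c_h(n) = A·(-5)^n.
Try constant particular solution c_p = K: K = -5K - 4 ⇒ K = - \frac{2}{3}.
General: c(n) = A·(-5)^n - \frac{2}{3}.
Apply c(0) = 6: A - \frac{2}{3} = 6 ⇒ A = \frac{20}{3}.
So c(n) = \frac{20 \left(-5\right)^{n}}{3} - \frac{2}{3}.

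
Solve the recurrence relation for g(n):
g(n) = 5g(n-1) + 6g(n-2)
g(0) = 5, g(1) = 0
Characteristic equation: x² - 5x - 6 = 0, which factors as (x - (6))(x - (-1)) = 0.
Roots r₁ = 6, r₂ = -1 (distinct).
General solution: g(n) = A·(6)^n + B·(-1)^n.
From g(0) = 5: A + B = 5.
From g(1) = 0: 6A - B = 0.
Solving: A = \frac{5}{7}, B = \frac{30}{7}.
So g(n) = \frac{30 \left(-1\right)^{n}}{7} + \frac{5 \cdot 6^{n}}{7}.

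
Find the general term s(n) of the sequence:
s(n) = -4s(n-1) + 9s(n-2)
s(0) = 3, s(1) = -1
Characteristic equation: x² + 4x - 9 = 0.
Discriminant Δ = (-4)² + 4·(9) = 52.
Roots r₁,₂ = (-4 ± √52)/2, so r₁ = -2 + \sqrt{13}, r₂ = - \sqrt{13} - 2.
General solution: s(n) = A·r₁^n + B·r₂^n.
From the initial conditions, A + B = 3 and r₁A + r₂B = -1.
Since r₁ - r₂ = √52: A = (-1 - (3)r₂)/√52 = \frac{5 \sqrt{13}}{26} + \frac{3}{2}, and B = 3 - A = \frac{3}{2} - \frac{5 \sqrt{13}}{26}.
So s(n) = \left(\frac{5 \sqrt{13}}{26} + \frac{3}{2}\right)\left(-2 + \sqrt{13}\right)^n + \left(\frac{3}{2} - \frac{5 \sqrt{13}}{26}\right)\left(- \sqrt{13} - 2\right)^n.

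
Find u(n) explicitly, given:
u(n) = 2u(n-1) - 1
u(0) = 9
First-order linear non-homogeneous.
Homogeneous solution: u_h(n) = A·(2)^n.
Try constant particular solution u_p = K: K = 2K - 1 ⇒ K = 1.
General: u(n) = A·(2)^n + 1.
Apply u(0) = 9: A + 1 = 9 ⇒ A = 8.
So u(n) = 8 \cdot 2^{n} + 1.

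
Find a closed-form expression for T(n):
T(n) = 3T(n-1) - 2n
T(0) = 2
First-order linear with linear forcing.
Homogeneous solution: T_h(n) = A·(3)^n.
Try particular T_p(n) = pn + q. Substituting:
  pn + q = 3(p(n-1) + q) - 2n.
Matching the n-coefficient: p = 3p - 2 ⇒ p = 1.
Matching constants: q = -3p + 3q ⇒ q = \frac{3}{2}.
General: T(n) = A·(3)^n + n + \frac{3}{2}.
Apply T(0) = 2: A + \frac{3}{2} = 2 ⇒ A = \frac{1}{2}.
So T(n) = \frac{3^{n}}{2} + n + \frac{3}{2}.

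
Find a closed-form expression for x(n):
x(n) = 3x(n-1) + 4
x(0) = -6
First-order linear non-homogeneous.
Homogeneous solution: x_h(n) = A·(3)^n.
Try constant particular solution x_p = K: K = 3K + 4 ⇒ K = -2.
General: x(n) = A·(3)^n - 2.
Apply x(0) = -6: A - 2 = -6 ⇒ A = -4.
So x(n) = - 4 \cdot 3^{n} - 2.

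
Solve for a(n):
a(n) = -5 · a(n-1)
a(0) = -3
Pure geometric recurrence with ratio -5.
By induction a(n) = a(0) · (-5)^n = - 3 \left(-5\right)^{n}.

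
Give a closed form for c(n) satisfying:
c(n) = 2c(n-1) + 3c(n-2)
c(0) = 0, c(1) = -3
Characteristic equation: x² - 2x - 3 = 0, which factors as (x - (3))(x - (-1)) = 0.
Roots r₁ = 3, r₂ = -1 (distinct).
General solution: c(n) = A·(3)^n + B·(-1)^n.
From c(0) = 0: A + B = 0.
From c(1) = -3: 3A - B = -3.
Solving: A = - \frac{3}{4}, B = \frac{3}{4}.
So c(n) = \frac{3 \left(-1\right)^{n}}{4} - \frac{3 \cdot 3^{n}}{4}.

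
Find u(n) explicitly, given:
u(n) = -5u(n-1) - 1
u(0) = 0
First-order linear non-homogeneous.
Homogeneous solution: u_h(n) = A·(-5)^n.
Try constant particular solution u_p = K: K = -5K - 1 ⇒ K = - \frac{1}{6}.
General: u(n) = A·(-5)^n - \frac{1}{6}.
Apply u(0) = 0: A - \frac{1}{6} = 0 ⇒ A = \frac{1}{6}.
So u(n) = \frac{\left(-5\right)^{n}}{6} - \frac{1}{6}.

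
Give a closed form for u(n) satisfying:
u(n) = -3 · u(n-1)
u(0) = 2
Pure geometric recurrence with ratio -3.
By induction u(n) = u(0) · (-3)^n = 2 \left(-3\right)^{n}.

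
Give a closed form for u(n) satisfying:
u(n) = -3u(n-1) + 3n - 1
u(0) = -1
First-order linear with linear forcing.
Homogeneous solution: u_h(n) = A·(-3)^n.
Try particular u_p(n) = pn + q. Substituting:
  pn + q = -3(p(n-1) + q) + 3n - 1.
Matching the n-coefficient: p = -3p + 3 ⇒ p = \frac{3}{4}.
Matching constants: q = 3p - 3q - 1 ⇒ q = \frac{5}{16}.
General: u(n) = A·(-3)^n + \frac{3 n}{4} + \frac{5}{16}.
Apply u(0) = -1: A + \frac{5}{16} = -1 ⇒ A = - \frac{21}{16}.
So u(n) = - \frac{21 \left(-3\right)^{n}}{16} + \frac{3 n}{4} + \frac{5}{16}.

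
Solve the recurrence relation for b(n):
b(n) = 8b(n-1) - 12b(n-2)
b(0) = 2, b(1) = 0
Characteristic equation: x² - 8x + 12 = 0, which factors as (x - (2))(x - (6)) = 0.
Roots r₁ = 2, r₂ = 6 (distinct).
General solution: b(n) = A·(2)^n + B·(6)^n.
From b(0) = 2: A + B = 2.
From b(1) = 0: 2A + 6B = 0.
Solving: A = 3, B = -1.
So b(n) = 3 \cdot 2^{n} - 6^{n}.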